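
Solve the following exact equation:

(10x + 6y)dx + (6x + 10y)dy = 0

Verify exactness: ∂M/∂y = ∂N/∂x ✓
Find F(x,y) such that ∂F/∂x = M, ∂F/∂y = N
Solution: 5x² + 6xy + 5y² = C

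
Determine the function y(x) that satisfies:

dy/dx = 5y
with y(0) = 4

General solution: y = Ce^(5x)
Applying IC y(0) = 4:
Particular solution: y = 4e^(5x)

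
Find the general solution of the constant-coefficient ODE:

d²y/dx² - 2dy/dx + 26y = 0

Characteristic equation: r² - 2r + 26 = 0
Roots: r = 1 ± 5i (complex conjugates)
General solution: y = e^x(C₁cos(5x) + C₂sin(5x))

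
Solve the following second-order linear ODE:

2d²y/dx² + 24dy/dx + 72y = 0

Characteristic equation: 2r² + 24r + 72 = 0
Divide by 2: r² + 12r + 36 = 0
Factored: (r + 6)² = 0
Repeated root: r = -6
General solution: y = (C₁ + C₂x)e^(-6x)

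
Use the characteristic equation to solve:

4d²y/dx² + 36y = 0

Characteristic equation: 4r² + 36 = 0
Divide by 4: r² + 9 = 0
Roots: r = ±3i (complex conjugates)
General solution: y = C₁cos(3x) + C₂sin(3x)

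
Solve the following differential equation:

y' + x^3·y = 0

Using integrating factor method:

General solution: y = Ce^(-x^4/4)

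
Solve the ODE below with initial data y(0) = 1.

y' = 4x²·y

General solution: y = Ce^(4x³/3)
Applying IC y(0) = 1:
Particular solution: y = e^(4x³/3)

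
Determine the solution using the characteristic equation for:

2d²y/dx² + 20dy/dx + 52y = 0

Characteristic equation: 2r² + 20r + 52 = 0
Divide by 2: r² + 10r + 26 = 0
Roots: r = -5 ± i (complex conjugates)
General solution: y = e^(-5x)(C₁cos(x) + C₂sin(x))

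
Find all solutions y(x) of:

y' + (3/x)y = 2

Using integrating factor method:

General solution: y = (1/2)x + Cx^(-3)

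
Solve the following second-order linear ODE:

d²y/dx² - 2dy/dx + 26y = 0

Characteristic equation: r² - 2r + 26 = 0
Roots: r = 1 ± 5i (complex conjugates)
General solution: y = e^x(C₁cos(5x) + C₂sin(5x))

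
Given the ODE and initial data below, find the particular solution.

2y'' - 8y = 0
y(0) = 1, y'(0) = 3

General solution: y = C₁e^(2x) + C₂e^(-2x)
Applying ICs: C₁ = 5/4, C₂ = -1/4
Particular solution: y = (5/4)e^(2x) - (1/4)e^(-2x)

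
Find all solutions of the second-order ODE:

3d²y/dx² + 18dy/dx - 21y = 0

Characteristic equation: 3r² + 18r - 21 = 0
Divide by 3: r² + 6r - 7 = 0
Roots: r = 1, -7 (distinct real)
General solution: y = C₁e^x + C₂e^(-7x)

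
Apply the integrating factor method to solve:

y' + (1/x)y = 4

Using integrating factor method:

General solution: y = 2x + C/x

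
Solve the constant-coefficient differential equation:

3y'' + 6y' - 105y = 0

Characteristic equation: 3r² + 6r - 105 = 0
Divide by 3: r² + 2r - 35 = 0
Roots: r = 5, -7 (distinct real)
General solution: y = C₁e^(5x) + C₂e^(-7x)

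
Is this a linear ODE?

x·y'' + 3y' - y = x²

Yes. Linear (y and its derivatives appear to the first power only, no products of y terms)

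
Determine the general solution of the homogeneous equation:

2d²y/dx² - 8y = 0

Characteristic equation: 2r² - 8 = 0
Divide by 2: r² - 4 = 0
Roots: r = 2, -2 (distinct real)
General solution: y = C₁e^(2x) + C₂e^(-2x)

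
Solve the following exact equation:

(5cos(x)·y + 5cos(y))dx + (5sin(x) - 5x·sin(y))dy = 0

Verify exactness: ∂M/∂y = ∂N/∂x ✓
Find F(x,y) such that ∂F/∂x = M, ∂F/∂y = N
Solution: 5sin(x)·y + 5x·cos(y) = C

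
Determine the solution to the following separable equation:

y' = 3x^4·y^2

Separating variables and integrating:
-1/y = 3x^5/5 + C

General solution: y^-1 = (-3/5)x^5 + C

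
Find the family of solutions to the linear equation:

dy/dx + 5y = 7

Using integrating factor method:

General solution: y = 7/5 + Ce^(-5x)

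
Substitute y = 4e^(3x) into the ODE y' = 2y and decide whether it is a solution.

Verification:
y = 4e^(3x)
y' = 12e^(3x)
But 2y = 8e^(3x)
y' ≠ 2y — the derivative does not match

No, it is not a solution.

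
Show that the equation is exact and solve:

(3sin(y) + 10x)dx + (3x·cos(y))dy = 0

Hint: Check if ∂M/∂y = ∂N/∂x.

Verify exactness: ∂M/∂y = ∂N/∂x ✓
Find F(x,y) such that ∂F/∂x = M, ∂F/∂y = N
Solution: 3x·sin(y) + 5x² = C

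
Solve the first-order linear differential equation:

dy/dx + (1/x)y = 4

Using integrating factor method:

General solution: y = 2x + C/x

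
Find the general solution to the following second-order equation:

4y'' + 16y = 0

Characteristic equation: 4r² + 16 = 0
Divide by 4: r² + 4 = 0
Roots: r = ±2i (complex conjugates)
General solution: y = C₁cos(2x) + C₂sin(2x)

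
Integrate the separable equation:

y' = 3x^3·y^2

Separating variables and integrating:
-1/y = 3x^4/4 + C

General solution: y^-1 = (-3/4)x^4 + C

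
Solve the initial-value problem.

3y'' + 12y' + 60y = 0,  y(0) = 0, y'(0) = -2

General solution: y = e^(-2x)(C₁cos(4x) + C₂sin(4x))
Complex roots r = -2 ± 4i
Applying ICs: C₁ = 0, C₂ = -1/2
Particular solution: y = e^(-2x)(-(1/2)sin(4x))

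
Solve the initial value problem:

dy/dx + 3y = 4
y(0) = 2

General solution: y = 4/3 + Ce^(-3x)
Applying y(0) = 2: C = 2 - 4/3 = 2/3
Particular solution: y = 4/3 + (2/3)e^(-3x)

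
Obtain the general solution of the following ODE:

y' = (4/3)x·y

Separating variables and integrating:
ln|y| = 2x^2/3 + C

General solution: y = Ce^(2x^2/3)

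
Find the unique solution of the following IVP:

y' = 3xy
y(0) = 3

General solution: y = Ce^(3x²/2)
Applying IC y(0) = 3:
Particular solution: y = 3e^(3x²/2)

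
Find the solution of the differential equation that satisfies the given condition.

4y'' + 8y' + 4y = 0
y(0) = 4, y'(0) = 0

General solution: y = (C₁ + C₂x)e^(-x)
Repeated root r = -1
Applying ICs: C₁ = 4, C₂ = 4
Particular solution: y = (4 + 4x)e^(-x)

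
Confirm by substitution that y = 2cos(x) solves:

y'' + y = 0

Verification:
y'' = -2cos(x)
y'' + y = 0 ✓

Yes, it is a solution.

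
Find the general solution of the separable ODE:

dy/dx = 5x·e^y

Separating variables and integrating:
-e^(-y) = 5x²/2 + C

General solution: y = -ln(C - 5x²/2)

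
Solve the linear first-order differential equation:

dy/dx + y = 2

Using integrating factor method:

General solution: y = 2 + Ce^(-x)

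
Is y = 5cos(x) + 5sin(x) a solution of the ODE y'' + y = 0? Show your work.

Verification:
y'' = -5cos(x) - 5sin(x)
y'' + y = 0 ✓

Yes, it is a solution.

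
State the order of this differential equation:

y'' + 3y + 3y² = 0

The order is 2 (highest derivative is of order 2).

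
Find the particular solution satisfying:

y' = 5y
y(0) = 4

General solution: y = Ce^(5x)
Applying IC y(0) = 4:
Particular solution: y = 4e^(5x)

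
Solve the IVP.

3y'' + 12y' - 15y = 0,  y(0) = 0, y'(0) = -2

General solution: y = C₁e^x + C₂e^(-5x)
Applying ICs: C₁ = -1/3, C₂ = 1/3
Particular solution: y = -(1/3)e^x + (1/3)e^(-5x)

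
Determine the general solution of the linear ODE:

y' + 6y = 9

Using integrating factor method:

General solution: y = 3/2 + Ce^(-6x)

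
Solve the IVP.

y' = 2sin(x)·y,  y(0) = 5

General solution: y = Ce^(-2cos(x))
Applying IC y(0) = 5:
Particular solution: y = 5e^(2(1-cos(x)))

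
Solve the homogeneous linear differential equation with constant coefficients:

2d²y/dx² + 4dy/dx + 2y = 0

Characteristic equation: 2r² + 4r + 2 = 0
Divide by 2: r² + 2r + 1 = 0
Factored: (r + 1)² = 0
Repeated root: r = -1
General solution: y = (C₁ + C₂x)e^(-x)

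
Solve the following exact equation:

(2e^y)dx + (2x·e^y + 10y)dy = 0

Verify exactness: ∂M/∂y = ∂N/∂x ✓
Find F(x,y) such that ∂F/∂x = M, ∂F/∂y = N
Solution: 2x·e^y + 5y² = C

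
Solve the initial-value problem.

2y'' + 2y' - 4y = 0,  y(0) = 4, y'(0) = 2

General solution: y = C₁e^x + C₂e^(-2x)
Applying ICs: C₁ = 10/3, C₂ = 2/3
Particular solution: y = (10/3)e^x + (2/3)e^(-2x)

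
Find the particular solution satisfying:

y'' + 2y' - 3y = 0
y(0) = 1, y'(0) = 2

General solution: y = C₁e^x + C₂e^(-3x)
Applying ICs: C₁ = 5/4, C₂ = -1/4
Particular solution: y = (5/4)e^x - (1/4)e^(-3x)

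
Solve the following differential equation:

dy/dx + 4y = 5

Using integrating factor method:

General solution: y = 5/4 + Ce^(-4x)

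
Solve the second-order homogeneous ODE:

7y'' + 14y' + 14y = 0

Characteristic equation: 7r² + 14r + 14 = 0
Divide by 7: r² + 2r + 2 = 0
Roots: r = -1 ± i (complex conjugates)
General solution: y = e^(-x)(C₁cos(x) + C₂sin(x))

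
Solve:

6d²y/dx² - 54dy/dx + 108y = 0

Characteristic equation: 6r² - 54r + 108 = 0
Divide by 6: r² - 9r + 18 = 0
Roots: r = 3, 6 (distinct real)
General solution: y = C₁e^(3x) + C₂e^(6x)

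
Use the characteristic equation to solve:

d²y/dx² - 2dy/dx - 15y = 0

Characteristic equation: r² - 2r - 15 = 0
Roots: r = 5, -3 (distinct real)
General solution: y = C₁e^(5x) + C₂e^(-3x)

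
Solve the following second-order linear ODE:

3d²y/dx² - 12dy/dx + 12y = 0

Characteristic equation: 3r² - 12r + 12 = 0
Divide by 3: r² - 4r + 4 = 0
Factored: (r - 2)² = 0
Repeated root: r = 2
General solution: y = (C₁ + C₂x)e^(2x)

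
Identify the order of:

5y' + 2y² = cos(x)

The order is 1 (highest derivative is of order 1).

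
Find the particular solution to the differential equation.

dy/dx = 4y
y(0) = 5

General solution: y = Ce^(4x)
Applying IC y(0) = 5:
Particular solution: y = 5e^(4x)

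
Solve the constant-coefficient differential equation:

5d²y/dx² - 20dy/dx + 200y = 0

Characteristic equation: 5r² - 20r + 200 = 0
Divide by 5: r² - 4r + 40 = 0
Roots: r = 2 ± 6i (complex conjugates)
General solution: y = e^(2x)(C₁cos(6x) + C₂sin(6x))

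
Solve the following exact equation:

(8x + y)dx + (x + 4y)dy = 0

Verify exactness: ∂M/∂y = ∂N/∂x ✓
Find F(x,y) such that ∂F/∂x = M, ∂F/∂y = N
Solution: 4x² + xy + 2y² = C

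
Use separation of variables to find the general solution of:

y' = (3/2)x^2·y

Separating variables and integrating:
ln|y| = x^3/2 + C

General solution: y = Ce^(x^3/2)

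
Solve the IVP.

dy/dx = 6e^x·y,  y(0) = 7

General solution: y = Ce^(6e^x)
Applying IC y(0) = 7:
Particular solution: y = 7e^(6(e^x - 1))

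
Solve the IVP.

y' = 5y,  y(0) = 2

General solution: y = Ce^(5x)
Applying IC y(0) = 2:
Particular solution: y = 2e^(5x)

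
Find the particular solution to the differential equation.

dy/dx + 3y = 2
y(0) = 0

General solution: y = 2/3 + Ce^(-3x)
Applying y(0) = 0: C = 0 - 2/3 = -2/3
Particular solution: y = 2/3 - (2/3)e^(-3x)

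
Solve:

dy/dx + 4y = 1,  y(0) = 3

General solution: y = 1/4 + Ce^(-4x)
Applying y(0) = 3: C = 3 - 1/4 = 11/4
Particular solution: y = 1/4 + (11/4)e^(-4x)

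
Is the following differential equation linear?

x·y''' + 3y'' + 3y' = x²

Yes. Linear (y and its derivatives appear to the first power only, no products of y terms)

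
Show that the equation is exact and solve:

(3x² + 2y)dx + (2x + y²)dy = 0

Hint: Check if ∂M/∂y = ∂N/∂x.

Verify exactness: ∂M/∂y = ∂N/∂x ✓
Find F(x,y) such that ∂F/∂x = M, ∂F/∂y = N
Solution: x³ + 2xy + y³/3 = C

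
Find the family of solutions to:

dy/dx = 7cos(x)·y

Separating variables and integrating:
ln|y| = 7sin(x) + C

General solution: y = Ce^(7sin(x))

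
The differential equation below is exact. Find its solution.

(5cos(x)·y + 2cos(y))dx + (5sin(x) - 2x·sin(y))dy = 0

Verify exactness: ∂M/∂y = ∂N/∂x ✓
Find F(x,y) such that ∂F/∂x = M, ∂F/∂y = N
Solution: 5sin(x)·y + 2x·cos(y) = C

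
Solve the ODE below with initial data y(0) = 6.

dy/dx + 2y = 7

General solution: y = 7/2 + Ce^(-2x)
Applying y(0) = 6: C = 6 - 7/2 = 5/2
Particular solution: y = 7/2 + (5/2)e^(-2x)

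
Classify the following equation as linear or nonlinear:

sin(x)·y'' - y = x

Linear (y and its derivatives appear to the first power only, no products of y terms)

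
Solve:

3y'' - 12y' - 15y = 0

Characteristic equation: 3r² - 12r - 15 = 0
Divide by 3: r² - 4r - 5 = 0
Roots: r = 5, -1 (distinct real)
General solution: y = C₁e^(5x) + C₂e^(-x)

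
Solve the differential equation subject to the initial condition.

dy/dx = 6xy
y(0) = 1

General solution: y = Ce^(3x²)
Applying IC y(0) = 1:
Particular solution: y = e^(3x²)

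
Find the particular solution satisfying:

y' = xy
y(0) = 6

General solution: y = Ce^(x²/2)
Applying IC y(0) = 6:
Particular solution: y = 6e^(x²/2)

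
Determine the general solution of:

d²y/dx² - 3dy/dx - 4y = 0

Characteristic equation: r² - 3r - 4 = 0
Roots: r = 4, -1 (distinct real)
General solution: y = C₁e^(4x) + C₂e^(-x)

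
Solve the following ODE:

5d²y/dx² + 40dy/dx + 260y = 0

Characteristic equation: 5r² + 40r + 260 = 0
Divide by 5: r² + 8r + 52 = 0
Roots: r = -4 ± 6i (complex conjugates)
General solution: y = e^(-4x)(C₁cos(6x) + C₂sin(6x))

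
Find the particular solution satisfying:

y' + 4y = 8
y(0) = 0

General solution: y = 2 + Ce^(-4x)
Applying y(0) = 0: C = 0 - 2 = -2
Particular solution: y = 2 - 2e^(-4x)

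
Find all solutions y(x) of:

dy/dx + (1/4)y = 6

Using integrating factor method:

General solution: y = 24 + Ce^(-x/4)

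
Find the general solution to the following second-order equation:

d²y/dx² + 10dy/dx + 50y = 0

Characteristic equation: r² + 10r + 50 = 0
Roots: r = -5 ± 5i (complex conjugates)
General solution: y = e^(-5x)(C₁cos(5x) + C₂sin(5x))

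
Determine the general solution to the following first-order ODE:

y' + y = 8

Using integrating factor method:

General solution: y = 8 + Ce^(-x)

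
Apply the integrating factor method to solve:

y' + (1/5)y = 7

Using integrating factor method:

General solution: y = 35 + Ce^(-x/5)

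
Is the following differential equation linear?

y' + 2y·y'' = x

No. Nonlinear (y·y'' term)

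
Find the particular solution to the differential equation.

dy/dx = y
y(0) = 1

General solution: y = Ce^x
Applying IC y(0) = 1:
Particular solution: y = e^x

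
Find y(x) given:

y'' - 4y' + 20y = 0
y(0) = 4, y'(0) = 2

General solution: y = e^(2x)(C₁cos(4x) + C₂sin(4x))
Complex roots r = 2 ± 4i
Applying ICs: C₁ = 4, C₂ = -3/2
Particular solution: y = e^(2x)(4cos(4x) - (3/2)sin(4x))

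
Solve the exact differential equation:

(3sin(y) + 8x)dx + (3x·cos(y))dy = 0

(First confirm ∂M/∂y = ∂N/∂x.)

Verify exactness: ∂M/∂y = ∂N/∂x ✓
Find F(x,y) such that ∂F/∂x = M, ∂F/∂y = N
Solution: 3x·sin(y) + 4x² = C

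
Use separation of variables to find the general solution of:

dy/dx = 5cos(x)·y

Separating variables and integrating:
ln|y| = 5sin(x) + C

General solution: y = Ce^(5sin(x))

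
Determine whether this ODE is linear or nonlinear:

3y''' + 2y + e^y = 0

Nonlinear (e^y is nonlinear in y)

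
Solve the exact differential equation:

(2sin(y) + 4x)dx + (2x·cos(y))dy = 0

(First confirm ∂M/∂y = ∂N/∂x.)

Verify exactness: ∂M/∂y = ∂N/∂x ✓
Find F(x,y) such that ∂F/∂x = M, ∂F/∂y = N
Solution: 2x·sin(y) + 2x² = C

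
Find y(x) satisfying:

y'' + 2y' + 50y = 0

Characteristic equation: r² + 2r + 50 = 0
Roots: r = -1 ± 7i (complex conjugates)
General solution: y = e^(-x)(C₁cos(7x) + C₂sin(7x))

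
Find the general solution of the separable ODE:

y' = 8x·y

Separating variables and integrating:
ln|y| = 4x^2 + C

General solution: y = Ce^(4x^2)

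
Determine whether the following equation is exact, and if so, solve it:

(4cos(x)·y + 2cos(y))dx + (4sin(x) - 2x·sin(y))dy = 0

Verify exactness: ∂M/∂y = ∂N/∂x ✓
Find F(x,y) such that ∂F/∂x = M, ∂F/∂y = N
Solution: 4sin(x)·y + 2x·cos(y) = C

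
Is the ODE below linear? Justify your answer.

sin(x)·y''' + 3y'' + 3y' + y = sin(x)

Yes. Linear (y and its derivatives appear to the first power only, no products of y terms)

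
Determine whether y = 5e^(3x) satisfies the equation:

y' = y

Verification:
y = 5e^(3x)
y' = 15e^(3x)
But y = 5e^(3x)
y' ≠ y — the derivative does not match

No, it is not a solution.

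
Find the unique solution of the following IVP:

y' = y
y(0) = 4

General solution: y = Ce^x
Applying IC y(0) = 4:
Particular solution: y = 4e^x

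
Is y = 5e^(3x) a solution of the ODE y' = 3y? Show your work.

Verification:
y = 5e^(3x)
y' = 15e^(3x)
3y = 15e^(3x)
y' = 3y ✓

Yes, it is a solution.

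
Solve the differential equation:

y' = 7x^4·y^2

Separating variables and integrating:
-1/y = 7x^5/5 + C

General solution: y^-1 = (-7/5)x^5 + C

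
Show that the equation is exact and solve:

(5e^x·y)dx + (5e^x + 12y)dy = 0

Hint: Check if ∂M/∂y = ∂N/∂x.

Verify exactness: ∂M/∂y = ∂N/∂x ✓
Find F(x,y) such that ∂F/∂x = M, ∂F/∂y = N
Solution: 5e^x·y + 6y² = C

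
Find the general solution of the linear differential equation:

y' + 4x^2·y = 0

Using integrating factor method:

General solution: y = Ce^(-4x^3/3)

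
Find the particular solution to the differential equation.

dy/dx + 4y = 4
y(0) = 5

General solution: y = 1 + Ce^(-4x)
Applying y(0) = 5: C = 5 - 1 = 4
Particular solution: y = 1 + 4e^(-4x)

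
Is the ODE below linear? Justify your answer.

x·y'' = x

Yes. Linear (y and its derivatives appear to the first power only, no products of y terms)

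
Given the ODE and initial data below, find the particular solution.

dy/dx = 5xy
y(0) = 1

General solution: y = Ce^(5x²/2)
Applying IC y(0) = 1:
Particular solution: y = e^(5x²/2)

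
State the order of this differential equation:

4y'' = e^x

The order is 2 (highest derivative is of order 2).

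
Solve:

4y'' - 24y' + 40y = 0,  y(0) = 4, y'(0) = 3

General solution: y = e^(3x)(C₁cos(x) + C₂sin(x))
Complex roots r = 3 ± i
Applying ICs: C₁ = 4, C₂ = -9
Particular solution: y = e^(3x)(4cos(x) - 9sin(x))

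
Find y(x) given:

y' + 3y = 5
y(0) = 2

General solution: y = 5/3 + Ce^(-3x)
Applying y(0) = 2: C = 2 - 5/3 = 1/3
Particular solution: y = 5/3 + (1/3)e^(-3x)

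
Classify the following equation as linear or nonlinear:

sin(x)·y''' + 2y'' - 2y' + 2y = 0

Linear (y and its derivatives appear to the first power only, no products of y terms)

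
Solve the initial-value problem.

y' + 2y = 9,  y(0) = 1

General solution: y = 9/2 + Ce^(-2x)
Applying y(0) = 1: C = 1 - 9/2 = -7/2
Particular solution: y = 9/2 - (7/2)e^(-2x)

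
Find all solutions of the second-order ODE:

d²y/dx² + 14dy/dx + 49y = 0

Characteristic equation: r² + 14r + 49 = 0
Factored: (r + 7)² = 0
Repeated root: r = -7
General solution: y = (C₁ + C₂x)e^(-7x)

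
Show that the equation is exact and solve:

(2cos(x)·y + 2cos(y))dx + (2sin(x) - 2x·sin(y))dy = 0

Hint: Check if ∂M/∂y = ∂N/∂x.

Verify exactness: ∂M/∂y = ∂N/∂x ✓
Find F(x,y) such that ∂F/∂x = M, ∂F/∂y = N
Solution: 2sin(x)·y + 2x·cos(y) = C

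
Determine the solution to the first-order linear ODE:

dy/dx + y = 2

Using integrating factor method:

General solution: y = 2 + Ce^(-x)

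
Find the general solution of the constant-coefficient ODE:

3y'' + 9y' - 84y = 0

Characteristic equation: 3r² + 9r - 84 = 0
Divide by 3: r² + 3r - 28 = 0
Roots: r = 4, -7 (distinct real)
General solution: y = C₁e^(4x) + C₂e^(-7x)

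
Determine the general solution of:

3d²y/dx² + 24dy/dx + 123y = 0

Characteristic equation: 3r² + 24r + 123 = 0
Divide by 3: r² + 8r + 41 = 0
Roots: r = -4 ± 5i (complex conjugates)
General solution: y = e^(-4x)(C₁cos(5x) + C₂sin(5x))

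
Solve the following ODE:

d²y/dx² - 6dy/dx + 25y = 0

Characteristic equation: r² - 6r + 25 = 0
Roots: r = 3 ± 4i (complex conjugates)
General solution: y = e^(3x)(C₁cos(4x) + C₂sin(4x))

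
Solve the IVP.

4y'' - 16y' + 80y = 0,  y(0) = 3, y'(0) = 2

General solution: y = e^(2x)(C₁cos(4x) + C₂sin(4x))
Complex roots r = 2 ± 4i
Applying ICs: C₁ = 3, C₂ = -1
Particular solution: y = e^(2x)(3cos(4x) - sin(4x))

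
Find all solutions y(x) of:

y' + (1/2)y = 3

Using integrating factor method:

General solution: y = 6 + Ce^(-x/2)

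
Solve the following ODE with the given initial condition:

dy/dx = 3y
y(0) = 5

General solution: y = Ce^(3x)
Applying IC y(0) = 5:
Particular solution: y = 5e^(3x)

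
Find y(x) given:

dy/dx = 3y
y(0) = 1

General solution: y = Ce^(3x)
Applying IC y(0) = 1:
Particular solution: y = e^(3x)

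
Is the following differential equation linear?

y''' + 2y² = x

No. Nonlinear (y² term)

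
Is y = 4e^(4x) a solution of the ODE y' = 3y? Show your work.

Verification:
y = 4e^(4x)
y' = 16e^(4x)
But 3y = 12e^(4x)
y' ≠ 3y — the derivative does not match

No, it is not a solution.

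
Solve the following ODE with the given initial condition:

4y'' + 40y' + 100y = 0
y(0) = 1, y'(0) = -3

General solution: y = (C₁ + C₂x)e^(-5x)
Repeated root r = -5
Applying ICs: C₁ = 1, C₂ = 2
Particular solution: y = (1 + 2x)e^(-5x)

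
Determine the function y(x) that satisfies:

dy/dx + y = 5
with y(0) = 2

General solution: y = 5 + Ce^(-x)
Applying y(0) = 2: C = 2 - 5 = -3
Particular solution: y = 5 - 3e^(-x)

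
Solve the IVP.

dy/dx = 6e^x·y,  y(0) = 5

General solution: y = Ce^(6e^x)
Applying IC y(0) = 5:
Particular solution: y = 5e^(6(e^x - 1))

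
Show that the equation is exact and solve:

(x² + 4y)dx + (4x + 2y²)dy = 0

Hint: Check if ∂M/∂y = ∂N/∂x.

Verify exactness: ∂M/∂y = ∂N/∂x ✓
Find F(x,y) such that ∂F/∂x = M, ∂F/∂y = N
Solution: x³/3 + 4xy + 2y³/3 = C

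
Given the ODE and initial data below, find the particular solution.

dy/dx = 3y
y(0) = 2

General solution: y = Ce^(3x)
Applying IC y(0) = 2:
Particular solution: y = 2e^(3x)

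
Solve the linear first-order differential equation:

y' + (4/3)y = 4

Using integrating factor method:

General solution: y = 3 + Ce^(-4x/3)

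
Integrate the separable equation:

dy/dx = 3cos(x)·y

Separating variables and integrating:
ln|y| = 3sin(x) + C

General solution: y = Ce^(3sin(x))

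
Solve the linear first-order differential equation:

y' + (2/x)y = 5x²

Using integrating factor method:

General solution: y = x^3 + Cx^(-2)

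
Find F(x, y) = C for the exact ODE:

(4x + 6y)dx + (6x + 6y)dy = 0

Verify exactness: ∂M/∂y = ∂N/∂x ✓
Find F(x,y) such that ∂F/∂x = M, ∂F/∂y = N
Solution: 2x² + 6xy + 3y² = C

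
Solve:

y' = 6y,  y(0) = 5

General solution: y = Ce^(6x)
Applying IC y(0) = 5:
Particular solution: y = 5e^(6x)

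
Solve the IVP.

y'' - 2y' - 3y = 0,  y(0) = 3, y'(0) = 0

General solution: y = C₁e^(3x) + C₂e^(-x)
Applying ICs: C₁ = 3/4, C₂ = 9/4
Particular solution: y = (3/4)e^(3x) + (9/4)e^(-x)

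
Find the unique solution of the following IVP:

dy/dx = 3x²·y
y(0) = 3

General solution: y = Ce^(x³)
Applying IC y(0) = 3:
Particular solution: y = 3e^(x³)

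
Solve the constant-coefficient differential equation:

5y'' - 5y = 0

Characteristic equation: 5r² - 5 = 0
Divide by 5: r² - 1 = 0
Roots: r = 1, -1 (distinct real)
General solution: y = C₁e^x + C₂e^(-x)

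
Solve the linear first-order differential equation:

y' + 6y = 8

Using integrating factor method:

General solution: y = 4/3 + Ce^(-6x)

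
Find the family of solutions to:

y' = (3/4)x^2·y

Separating variables and integrating:
ln|y| = x^3/4 + C

General solution: y = Ce^(x^3/4)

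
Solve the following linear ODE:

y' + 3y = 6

Using integrating factor method:

General solution: y = 2 + Ce^(-3x)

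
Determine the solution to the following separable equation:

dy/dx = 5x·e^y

Separating variables and integrating:
-e^(-y) = 5x²/2 + C

General solution: y = -ln(C - 5x²/2)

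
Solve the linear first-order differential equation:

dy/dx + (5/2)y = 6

Using integrating factor method:

General solution: y = 12/5 + Ce^(-5x/2)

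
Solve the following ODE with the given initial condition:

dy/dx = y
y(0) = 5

General solution: y = Ce^x
Applying IC y(0) = 5:
Particular solution: y = 5e^x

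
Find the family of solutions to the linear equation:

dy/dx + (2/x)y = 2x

Using integrating factor method:

General solution: y = (1/2)x^2 + Cx^(-2)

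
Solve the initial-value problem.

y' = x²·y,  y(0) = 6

General solution: y = Ce^(x³/3)
Applying IC y(0) = 6:
Particular solution: y = 6e^(x³/3)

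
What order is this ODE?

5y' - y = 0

The order is 1 (highest derivative is of order 1).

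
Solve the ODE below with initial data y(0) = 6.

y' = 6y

General solution: y = Ce^(6x)
Applying IC y(0) = 6:
Particular solution: y = 6e^(6x)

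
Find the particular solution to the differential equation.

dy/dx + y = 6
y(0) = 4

General solution: y = 6 + Ce^(-x)
Applying y(0) = 4: C = 4 - 6 = -2
Particular solution: y = 6 - 2e^(-x)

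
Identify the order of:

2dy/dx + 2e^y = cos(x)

The order is 1 (highest derivative is of order 1).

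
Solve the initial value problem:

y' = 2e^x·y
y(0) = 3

General solution: y = Ce^(2e^x)
Applying IC y(0) = 3:
Particular solution: y = 3e^(2(e^x - 1))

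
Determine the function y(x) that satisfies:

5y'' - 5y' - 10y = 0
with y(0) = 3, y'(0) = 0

General solution: y = C₁e^(2x) + C₂e^(-x)
Applying ICs: C₁ = 1, C₂ = 2
Particular solution: y = e^(2x) + 2e^(-x)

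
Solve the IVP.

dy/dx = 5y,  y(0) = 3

General solution: y = Ce^(5x)
Applying IC y(0) = 3:
Particular solution: y = 3e^(5x)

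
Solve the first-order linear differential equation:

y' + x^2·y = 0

Using integrating factor method:

General solution: y = Ce^(-x^3/3)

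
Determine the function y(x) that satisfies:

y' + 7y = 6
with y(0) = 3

General solution: y = 6/7 + Ce^(-7x)
Applying y(0) = 3: C = 3 - 6/7 = 15/7
Particular solution: y = 6/7 + (15/7)e^(-7x)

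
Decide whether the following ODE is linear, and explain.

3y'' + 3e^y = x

Nonlinear (e^y is nonlinear in y)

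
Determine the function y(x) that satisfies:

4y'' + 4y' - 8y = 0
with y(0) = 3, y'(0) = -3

General solution: y = C₁e^x + C₂e^(-2x)
Applying ICs: C₁ = 1, C₂ = 2
Particular solution: y = e^x + 2e^(-2x)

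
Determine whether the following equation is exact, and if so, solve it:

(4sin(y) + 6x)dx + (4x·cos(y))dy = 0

Verify exactness: ∂M/∂y = ∂N/∂x ✓
Find F(x,y) such that ∂F/∂x = M, ∂F/∂y = N
Solution: 4x·sin(y) + 3x² = C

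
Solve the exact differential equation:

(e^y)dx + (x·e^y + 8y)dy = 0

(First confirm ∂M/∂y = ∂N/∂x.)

Verify exactness: ∂M/∂y = ∂N/∂x ✓
Find F(x,y) such that ∂F/∂x = M, ∂F/∂y = N
Solution: x·e^y + 4y² = C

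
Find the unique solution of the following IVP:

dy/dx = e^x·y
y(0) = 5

General solution: y = Ce^(e^x)
Applying IC y(0) = 5:
Particular solution: y = 5e^(e^x - 1)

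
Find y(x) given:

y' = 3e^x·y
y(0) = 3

General solution: y = Ce^(3e^x)
Applying IC y(0) = 3:
Particular solution: y = 3e^(3(e^x - 1))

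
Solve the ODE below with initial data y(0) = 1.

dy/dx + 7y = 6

General solution: y = 6/7 + Ce^(-7x)
Applying y(0) = 1: C = 1 - 6/7 = 1/7
Particular solution: y = 6/7 + (1/7)e^(-7x)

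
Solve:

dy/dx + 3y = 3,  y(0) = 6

General solution: y = 1 + Ce^(-3x)
Applying y(0) = 6: C = 6 - 1 = 5
Particular solution: y = 1 + 5e^(-3x)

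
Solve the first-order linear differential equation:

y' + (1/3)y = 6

Using integrating factor method:

General solution: y = 18 + Ce^(-x/3)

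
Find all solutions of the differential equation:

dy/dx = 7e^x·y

Separating variables and integrating:
ln|y| = 7e^x + C

General solution: y = Ce^(7e^x)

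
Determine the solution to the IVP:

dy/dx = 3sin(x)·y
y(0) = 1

General solution: y = Ce^(-3cos(x))
Applying IC y(0) = 1:
Particular solution: y = e^(3(1-cos(x)))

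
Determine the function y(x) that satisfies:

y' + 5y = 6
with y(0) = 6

General solution: y = 6/5 + Ce^(-5x)
Applying y(0) = 6: C = 6 - 6/5 = 24/5
Particular solution: y = 6/5 + (24/5)e^(-5x)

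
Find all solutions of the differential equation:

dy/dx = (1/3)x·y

Separating variables and integrating:
ln|y| = x^2/6 + C

General solution: y = Ce^(x^2/6)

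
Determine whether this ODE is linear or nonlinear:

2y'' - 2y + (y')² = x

Nonlinear ((y')² term)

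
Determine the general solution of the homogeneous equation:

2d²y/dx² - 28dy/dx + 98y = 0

Characteristic equation: 2r² - 28r + 98 = 0
Divide by 2: r² - 14r + 49 = 0
Factored: (r - 7)² = 0
Repeated root: r = 7
General solution: y = (C₁ + C₂x)e^(7x)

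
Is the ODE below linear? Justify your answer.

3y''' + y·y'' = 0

No. Nonlinear (y·y'' term)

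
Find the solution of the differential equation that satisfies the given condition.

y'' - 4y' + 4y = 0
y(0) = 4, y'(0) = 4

General solution: y = (C₁ + C₂x)e^(2x)
Repeated root r = 2
Applying ICs: C₁ = 4, C₂ = -4
Particular solution: y = (4 - 4x)e^(2x)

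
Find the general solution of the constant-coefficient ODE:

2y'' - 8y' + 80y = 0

Characteristic equation: 2r² - 8r + 80 = 0
Divide by 2: r² - 4r + 40 = 0
Roots: r = 2 ± 6i (complex conjugates)
General solution: y = e^(2x)(C₁cos(6x) + C₂sin(6x))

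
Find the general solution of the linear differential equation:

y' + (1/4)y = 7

Using integrating factor method:

General solution: y = 28 + Ce^(-x/4)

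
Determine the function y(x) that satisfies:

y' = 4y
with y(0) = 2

General solution: y = Ce^(4x)
Applying IC y(0) = 2:
Particular solution: y = 2e^(4x)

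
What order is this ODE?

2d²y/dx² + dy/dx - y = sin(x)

The order is 2 (highest derivative is of order 2).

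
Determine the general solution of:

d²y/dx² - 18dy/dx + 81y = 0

Characteristic equation: r² - 18r + 81 = 0
Factored: (r - 9)² = 0
Repeated root: r = 9
General solution: y = (C₁ + C₂x)e^(9x)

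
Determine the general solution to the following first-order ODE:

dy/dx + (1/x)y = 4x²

Using integrating factor method:

General solution: y = x^3 + C/x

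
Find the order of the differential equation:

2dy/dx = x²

The order is 1 (highest derivative is of order 1).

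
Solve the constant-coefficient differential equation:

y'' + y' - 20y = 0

Characteristic equation: r² + r - 20 = 0
Roots: r = 4, -5 (distinct real)
General solution: y = C₁e^(4x) + C₂e^(-5x)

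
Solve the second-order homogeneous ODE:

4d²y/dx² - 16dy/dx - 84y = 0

Characteristic equation: 4r² - 16r - 84 = 0
Divide by 4: r² - 4r - 21 = 0
Roots: r = 7, -3 (distinct real)
General solution: y = C₁e^(7x) + C₂e^(-3x)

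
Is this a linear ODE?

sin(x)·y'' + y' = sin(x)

Yes. Linear (y and its derivatives appear to the first power only, no products of y terms)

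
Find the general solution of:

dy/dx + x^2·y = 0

Using integrating factor method:

General solution: y = Ce^(-x^3/3)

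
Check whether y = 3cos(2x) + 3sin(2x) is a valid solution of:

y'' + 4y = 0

Verification:
y'' = -12cos(2x) - 12sin(2x)
y'' + 4y = 0 ✓

Yes, it is a solution.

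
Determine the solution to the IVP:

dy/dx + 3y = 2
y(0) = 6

General solution: y = 2/3 + Ce^(-3x)
Applying y(0) = 6: C = 6 - 2/3 = 16/3
Particular solution: y = 2/3 + (16/3)e^(-3x)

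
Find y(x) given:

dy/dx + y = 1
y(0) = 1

General solution: y = 1 + Ce^(-x)
Applying y(0) = 1: C = 1 - 1 = 0
Particular solution: y = 1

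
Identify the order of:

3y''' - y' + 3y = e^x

The order is 3 (highest derivative is of order 3).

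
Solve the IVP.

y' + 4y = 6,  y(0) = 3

General solution: y = 3/2 + Ce^(-4x)
Applying y(0) = 3: C = 3 - 3/2 = 3/2
Particular solution: y = 3/2 + (3/2)e^(-4x)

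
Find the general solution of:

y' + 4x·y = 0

Using integrating factor method:

General solution: y = Ce^(-2x^2)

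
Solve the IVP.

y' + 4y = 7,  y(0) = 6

General solution: y = 7/4 + Ce^(-4x)
Applying y(0) = 6: C = 6 - 7/4 = 17/4
Particular solution: y = 7/4 + (17/4)e^(-4x)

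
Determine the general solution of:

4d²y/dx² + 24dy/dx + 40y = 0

Characteristic equation: 4r² + 24r + 40 = 0
Divide by 4: r² + 6r + 10 = 0
Roots: r = -3 ± i (complex conjugates)
General solution: y = e^(-3x)(C₁cos(x) + C₂sin(x))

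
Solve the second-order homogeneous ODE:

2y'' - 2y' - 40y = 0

Characteristic equation: 2r² - 2r - 40 = 0
Divide by 2: r² - r - 20 = 0
Roots: r = 5, -4 (distinct real)
General solution: y = C₁e^(5x) + C₂e^(-4x)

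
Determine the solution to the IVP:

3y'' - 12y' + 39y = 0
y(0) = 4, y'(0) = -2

General solution: y = e^(2x)(C₁cos(3x) + C₂sin(3x))
Complex roots r = 2 ± 3i
Applying ICs: C₁ = 4, C₂ = -10/3
Particular solution: y = e^(2x)(4cos(3x) - (10/3)sin(3x))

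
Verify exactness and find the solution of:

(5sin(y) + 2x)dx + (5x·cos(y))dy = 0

Verify exactness: ∂M/∂y = ∂N/∂x ✓
Find F(x,y) such that ∂F/∂x = M, ∂F/∂y = N
Solution: 5x·sin(y) + x² = C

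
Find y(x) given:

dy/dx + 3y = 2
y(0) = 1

General solution: y = 2/3 + Ce^(-3x)
Applying y(0) = 1: C = 1 - 2/3 = 1/3
Particular solution: y = 2/3 + (1/3)e^(-3x)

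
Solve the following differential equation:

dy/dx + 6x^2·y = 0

Using integrating factor method:

General solution: y = Ce^(-2x^3)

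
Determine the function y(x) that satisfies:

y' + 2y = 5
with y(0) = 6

General solution: y = 5/2 + Ce^(-2x)
Applying y(0) = 6: C = 6 - 5/2 = 7/2
Particular solution: y = 5/2 + (7/2)e^(-2x)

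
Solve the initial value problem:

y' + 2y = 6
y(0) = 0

General solution: y = 3 + Ce^(-2x)
Applying y(0) = 0: C = 0 - 3 = -3
Particular solution: y = 3 - 3e^(-2x)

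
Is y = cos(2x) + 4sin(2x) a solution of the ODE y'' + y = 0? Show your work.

Verification:
y'' = -4cos(2x) - 16sin(2x)
y'' + y ≠ 0 (frequency mismatch: got 4 instead of 1)

No, it is not a solution.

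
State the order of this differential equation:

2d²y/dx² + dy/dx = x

The order is 2 (highest derivative is of order 2).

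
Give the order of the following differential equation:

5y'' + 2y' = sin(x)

The order is 2 (highest derivative is of order 2).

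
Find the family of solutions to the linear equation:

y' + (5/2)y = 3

Using integrating factor method:

General solution: y = 6/5 + Ce^(-5x/2)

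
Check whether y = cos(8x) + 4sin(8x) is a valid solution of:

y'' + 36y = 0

Verification:
y'' = -64cos(8x) - 256sin(8x)
y'' + 36y ≠ 0 (frequency mismatch: got 64 instead of 36)

No, it is not a solution.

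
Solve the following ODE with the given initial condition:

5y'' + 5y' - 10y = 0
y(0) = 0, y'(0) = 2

General solution: y = C₁e^x + C₂e^(-2x)
Applying ICs: C₁ = 2/3, C₂ = -2/3
Particular solution: y = (2/3)e^x - (2/3)e^(-2x)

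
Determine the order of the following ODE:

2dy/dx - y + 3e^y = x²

The order is 1 (highest derivative is of order 1).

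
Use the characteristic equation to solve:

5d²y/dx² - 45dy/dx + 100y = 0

Characteristic equation: 5r² - 45r + 100 = 0
Divide by 5: r² - 9r + 20 = 0
Roots: r = 5, 4 (distinct real)
General solution: y = C₁e^(5x) + C₂e^(4x)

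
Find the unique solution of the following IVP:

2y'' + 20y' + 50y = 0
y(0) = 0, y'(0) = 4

General solution: y = (C₁ + C₂x)e^(-5x)
Repeated root r = -5
Applying ICs: C₁ = 0, C₂ = 4
Particular solution: y = 4xe^(-5x)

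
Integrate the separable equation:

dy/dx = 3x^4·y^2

Separating variables and integrating:
-1/y = 3x^5/5 + C

General solution: y^-1 = (-3/5)x^5 + C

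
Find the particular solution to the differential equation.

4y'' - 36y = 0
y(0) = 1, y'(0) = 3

General solution: y = C₁e^(3x) + C₂e^(-3x)
Applying ICs: C₁ = 1, C₂ = 0
Particular solution: y = e^(3x)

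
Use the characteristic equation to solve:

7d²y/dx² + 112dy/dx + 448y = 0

Characteristic equation: 7r² + 112r + 448 = 0
Divide by 7: r² + 16r + 64 = 0
Factored: (r + 8)² = 0
Repeated root: r = -8
General solution: y = (C₁ + C₂x)e^(-8x)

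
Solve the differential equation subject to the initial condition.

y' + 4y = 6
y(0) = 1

General solution: y = 3/2 + Ce^(-4x)
Applying y(0) = 1: C = 1 - 3/2 = -1/2
Particular solution: y = 3/2 - (1/2)e^(-4x)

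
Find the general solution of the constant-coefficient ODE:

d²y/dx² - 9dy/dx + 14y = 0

Characteristic equation: r² - 9r + 14 = 0
Roots: r = 2, 7 (distinct real)
General solution: y = C₁e^(2x) + C₂e^(7x)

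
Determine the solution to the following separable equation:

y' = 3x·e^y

Separating variables and integrating:
-e^(-y) = 3x²/2 + C

General solution: y = -ln(C - 3x²/2)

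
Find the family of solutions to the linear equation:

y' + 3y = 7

Using integrating factor method:

General solution: y = 7/3 + Ce^(-3x)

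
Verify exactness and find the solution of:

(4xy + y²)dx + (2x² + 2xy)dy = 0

Verify exactness: ∂M/∂y = ∂N/∂x ✓
Find F(x,y) such that ∂F/∂x = M, ∂F/∂y = N
Solution: 2x²y + xy² = C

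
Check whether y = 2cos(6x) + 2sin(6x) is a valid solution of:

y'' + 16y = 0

Verification:
y'' = -72cos(6x) - 72sin(6x)
y'' + 16y ≠ 0 (frequency mismatch: got 36 instead of 16)

No, it is not a solution.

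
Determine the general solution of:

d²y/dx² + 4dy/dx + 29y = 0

Characteristic equation: r² + 4r + 29 = 0
Roots: r = -2 ± 5i (complex conjugates)
General solution: y = e^(-2x)(C₁cos(5x) + C₂sin(5x))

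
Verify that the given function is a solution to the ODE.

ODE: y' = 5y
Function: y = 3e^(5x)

Verification:
y = 3e^(5x)
y' = 15e^(5x)
5y = 15e^(5x)
y' = 5y ✓

Yes, it is a solution.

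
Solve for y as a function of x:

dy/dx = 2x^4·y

Separating variables and integrating:
ln|y| = 2x^5/5 + C

General solution: y = Ce^(2x^5/5)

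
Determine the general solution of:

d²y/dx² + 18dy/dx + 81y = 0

Characteristic equation: r² + 18r + 81 = 0
Factored: (r + 9)² = 0
Repeated root: r = -9
General solution: y = (C₁ + C₂x)e^(-9x)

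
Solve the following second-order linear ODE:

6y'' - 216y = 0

Characteristic equation: 6r² - 216 = 0
Divide by 6: r² - 36 = 0
Roots: r = 6, -6 (distinct real)
General solution: y = C₁e^(6x) + C₂e^(-6x)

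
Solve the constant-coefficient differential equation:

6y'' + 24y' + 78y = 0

Characteristic equation: 6r² + 24r + 78 = 0
Divide by 6: r² + 4r + 13 = 0
Roots: r = -2 ± 3i (complex conjugates)
General solution: y = e^(-2x)(C₁cos(3x) + C₂sin(3x))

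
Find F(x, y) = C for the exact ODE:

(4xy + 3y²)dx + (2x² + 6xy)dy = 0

Verify exactness: ∂M/∂y = ∂N/∂x ✓
Find F(x,y) such that ∂F/∂x = M, ∂F/∂y = N
Solution: 2x²y + 3xy² = C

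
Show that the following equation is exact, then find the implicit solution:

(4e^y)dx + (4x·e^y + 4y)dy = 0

Verify exactness: ∂M/∂y = ∂N/∂x ✓
Find F(x,y) such that ∂F/∂x = M, ∂F/∂y = N
Solution: 4x·e^y + 2y² = C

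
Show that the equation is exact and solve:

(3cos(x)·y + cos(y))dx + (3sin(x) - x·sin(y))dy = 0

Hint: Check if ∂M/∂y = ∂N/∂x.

Verify exactness: ∂M/∂y = ∂N/∂x ✓
Find F(x,y) such that ∂F/∂x = M, ∂F/∂y = N
Solution: 3sin(x)·y + x·cos(y) = C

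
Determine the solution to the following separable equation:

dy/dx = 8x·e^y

Separating variables and integrating:
-e^(-y) = 4x² + C

General solution: y = -ln(C - 4x²)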